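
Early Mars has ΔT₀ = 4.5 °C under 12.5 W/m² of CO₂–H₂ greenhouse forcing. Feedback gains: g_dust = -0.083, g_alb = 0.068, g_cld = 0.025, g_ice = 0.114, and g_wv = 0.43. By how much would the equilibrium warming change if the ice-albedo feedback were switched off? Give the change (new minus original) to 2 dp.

Original: g = 0.554, ΔT = 4.5/(1−0.554) = 10.0897 °C.
Without ice-albedo: g' = 0.44, ΔT' = 4.5/(1−0.44) = 8.0357 °C.
Change = 8.0357 − 10.0897 = -2.05 °C.

-2.05 °C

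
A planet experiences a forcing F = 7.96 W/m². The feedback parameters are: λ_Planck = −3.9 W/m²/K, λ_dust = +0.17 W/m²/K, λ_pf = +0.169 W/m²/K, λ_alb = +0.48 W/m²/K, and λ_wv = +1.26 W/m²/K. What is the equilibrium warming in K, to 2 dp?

Net feedback parameter λ = (−3.9) + (+0.17) + (+0.169) + (+0.48) + (+1.26) = -1.821 W/m²/K.
ΔT = −F/λ = −7.96/(-1.821) = 4.37 K.

4.37 K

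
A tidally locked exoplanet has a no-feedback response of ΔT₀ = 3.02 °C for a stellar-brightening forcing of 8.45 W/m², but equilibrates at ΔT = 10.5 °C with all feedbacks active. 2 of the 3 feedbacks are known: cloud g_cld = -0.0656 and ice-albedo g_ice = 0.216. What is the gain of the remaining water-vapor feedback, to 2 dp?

Amplification A = ΔT/ΔT₀ = 10.5/3.02 = 3.477.
Total gain g = 1 − 1/A = 1 − 1/3.477 = 0.7124.
Known gains sum to -0.0656 + 0.216 = 0.1504.
g_wv = 0.7124 − 0.1504 = 0.56.

0.56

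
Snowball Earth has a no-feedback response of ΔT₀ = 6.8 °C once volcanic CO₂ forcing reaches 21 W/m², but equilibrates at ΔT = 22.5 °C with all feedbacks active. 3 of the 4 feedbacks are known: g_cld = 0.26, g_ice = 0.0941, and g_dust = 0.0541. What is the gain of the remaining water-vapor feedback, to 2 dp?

Amplification A = ΔT/ΔT₀ = 22.5/6.8 = 3.309.
Total gain g = 1 − 1/A = 1 − 1/3.309 = 0.6978.
Known gains sum to 0.26 + 0.0941 + 0.0541 = 0.4082.
g_wv = 0.6978 − 0.4082 = 0.29.

0.29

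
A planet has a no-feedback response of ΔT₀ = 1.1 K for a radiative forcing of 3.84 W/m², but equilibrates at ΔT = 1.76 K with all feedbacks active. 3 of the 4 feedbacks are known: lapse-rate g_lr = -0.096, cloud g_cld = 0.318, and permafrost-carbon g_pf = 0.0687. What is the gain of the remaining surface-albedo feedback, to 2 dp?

Amplification A = ΔT/ΔT₀ = 1.76/1.1 = 1.6.
Total gain g = 1 − 1/A = 1 − 1/1.6 = 0.375.
Known gains sum to -0.096 + 0.318 + 0.0687 = 0.2907.
g_alb = 0.375 − 0.2907 = 0.08.

0.08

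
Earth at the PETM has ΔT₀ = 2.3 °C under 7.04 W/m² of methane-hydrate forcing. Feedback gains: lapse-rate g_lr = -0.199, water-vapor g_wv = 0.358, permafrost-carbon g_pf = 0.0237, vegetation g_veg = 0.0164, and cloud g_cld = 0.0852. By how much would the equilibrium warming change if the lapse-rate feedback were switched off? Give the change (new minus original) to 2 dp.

1.24 °C

Original: g = 0.2843, ΔT = 2.3/(1−0.2843) = 3.2136 °C.
Without lapse-rate: g' = 0.4833, ΔT' = 2.3/(1−0.4833) = 4.4513 °C.
Change = 4.4513 − 3.2136 = 1.24 °C.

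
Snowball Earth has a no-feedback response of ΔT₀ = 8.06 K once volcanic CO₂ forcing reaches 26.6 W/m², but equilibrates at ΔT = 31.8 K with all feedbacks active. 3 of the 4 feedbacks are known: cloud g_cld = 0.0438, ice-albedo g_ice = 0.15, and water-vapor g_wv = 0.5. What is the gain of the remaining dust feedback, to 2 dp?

0.05

Amplification A = ΔT/ΔT₀ = 31.8/8.06 = 3.945.
Total gain g = 1 − 1/A = 1 − 1/3.945 = 0.7465.
Known gains sum to 0.0438 + 0.15 + 0.5 = 0.6938.
g_dust = 0.7465 − 0.6938 = 0.05.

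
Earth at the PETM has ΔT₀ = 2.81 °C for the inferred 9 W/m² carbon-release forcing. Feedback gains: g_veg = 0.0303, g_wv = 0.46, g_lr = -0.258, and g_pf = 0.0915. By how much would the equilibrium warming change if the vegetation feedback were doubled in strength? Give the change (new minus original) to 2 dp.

0.19 °C

Original: g = 0.3238, ΔT = 2.81/(1−0.3238) = 4.1556 °C.
With doubled vegetation: g' = 0.3541, ΔT' = 2.81/(1−0.3541) = 4.3505 °C.
Change = 4.3505 − 4.1556 = 0.19 °C.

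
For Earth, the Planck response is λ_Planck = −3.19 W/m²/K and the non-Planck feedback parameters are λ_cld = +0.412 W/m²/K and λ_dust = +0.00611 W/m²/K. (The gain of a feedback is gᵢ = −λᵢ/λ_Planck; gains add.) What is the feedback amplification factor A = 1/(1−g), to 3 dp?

1.151

Convert to gains: g_cld = 0.412/3.19 = 0.1292; g_dust = 0.00611/3.19 = 0.001915.
Total gain g = 0.131115.
A = 1/(1 − 0.131115) = 1.151.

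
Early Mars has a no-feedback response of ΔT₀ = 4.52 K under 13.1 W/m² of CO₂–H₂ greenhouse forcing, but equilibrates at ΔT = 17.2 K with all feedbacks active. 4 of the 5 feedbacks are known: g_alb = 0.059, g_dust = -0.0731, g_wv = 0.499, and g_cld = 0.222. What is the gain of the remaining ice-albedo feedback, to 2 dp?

Amplification A = ΔT/ΔT₀ = 17.2/4.52 = 3.805.
Total gain g = 1 − 1/A = 1 − 1/3.805 = 0.7372.
Known gains sum to 0.059 − 0.0731 + 0.499 + 0.222 = 0.7069.
g_ice = 0.7372 − 0.7069 = 0.03.

0.03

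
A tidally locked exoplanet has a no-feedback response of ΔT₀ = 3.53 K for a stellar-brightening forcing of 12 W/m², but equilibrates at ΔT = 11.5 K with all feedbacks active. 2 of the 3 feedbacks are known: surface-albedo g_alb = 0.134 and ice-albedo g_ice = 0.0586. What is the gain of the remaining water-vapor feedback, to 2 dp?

0.50

Amplification A = ΔT/ΔT₀ = 11.5/3.53 = 3.258.
Total gain g = 1 − 1/A = 1 − 1/3.258 = 0.6931.
Known gains sum to 0.134 + 0.0586 = 0.1926.
g_wv = 0.6931 − 0.1926 = 0.50.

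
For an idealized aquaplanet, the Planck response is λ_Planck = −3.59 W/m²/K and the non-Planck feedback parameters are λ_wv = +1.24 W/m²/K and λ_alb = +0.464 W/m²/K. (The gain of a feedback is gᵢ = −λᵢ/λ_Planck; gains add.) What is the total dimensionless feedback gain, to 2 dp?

Convert to gains: g_wv = 1.24/3.59 = 0.3454; g_alb = 0.464/3.59 = 0.1292.
Total gain g = 0.4746.

0.47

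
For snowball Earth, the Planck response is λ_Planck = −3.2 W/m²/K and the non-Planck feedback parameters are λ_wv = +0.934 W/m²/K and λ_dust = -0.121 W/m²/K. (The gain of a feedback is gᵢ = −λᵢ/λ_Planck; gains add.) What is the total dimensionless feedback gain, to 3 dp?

Convert to gains: g_wv = 0.934/3.2 = 0.2919; g_dust = -0.121/3.2 = -0.03781.
Total gain g = 0.25409.

0.254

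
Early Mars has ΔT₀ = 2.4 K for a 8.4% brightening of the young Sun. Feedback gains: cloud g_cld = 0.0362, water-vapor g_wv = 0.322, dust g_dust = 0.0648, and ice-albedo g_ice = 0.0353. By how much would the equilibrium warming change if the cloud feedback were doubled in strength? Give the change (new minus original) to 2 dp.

Original: g = 0.4583, ΔT = 2.4/(1−0.4583) = 4.4305 K.
With doubled cloud: g' = 0.4945, ΔT' = 2.4/(1−0.4945) = 4.7478 K.
Change = 4.7478 − 4.4305 = 0.32 K.

0.32 K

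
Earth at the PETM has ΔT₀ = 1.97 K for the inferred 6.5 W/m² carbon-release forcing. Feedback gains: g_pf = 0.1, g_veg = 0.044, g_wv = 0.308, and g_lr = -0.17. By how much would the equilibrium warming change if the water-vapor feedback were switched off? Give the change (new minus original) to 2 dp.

Original: g = 0.282, ΔT = 1.97/(1−0.282) = 2.7437 K.
Without water-vapor: g' = -0.026, ΔT' = 1.97/(1+0.026) = 1.9201 K.
Change = 1.9201 − 2.7437 = -0.82 K.

-0.82 K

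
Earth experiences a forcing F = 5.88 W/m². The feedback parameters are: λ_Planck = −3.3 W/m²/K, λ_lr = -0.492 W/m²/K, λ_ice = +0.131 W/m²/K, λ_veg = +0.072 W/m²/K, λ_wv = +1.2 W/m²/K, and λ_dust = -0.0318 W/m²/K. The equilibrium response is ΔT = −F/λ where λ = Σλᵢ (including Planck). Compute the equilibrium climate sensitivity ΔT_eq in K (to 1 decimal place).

Net feedback parameter λ = (−3.3) + (-0.492) + (+0.131) + (+0.072) + (+1.2) + (-0.0318) = -2.4208 W/m²/K.
ΔT = −F/λ = −5.88/(-2.4208) = 2.4 K.

2.4 K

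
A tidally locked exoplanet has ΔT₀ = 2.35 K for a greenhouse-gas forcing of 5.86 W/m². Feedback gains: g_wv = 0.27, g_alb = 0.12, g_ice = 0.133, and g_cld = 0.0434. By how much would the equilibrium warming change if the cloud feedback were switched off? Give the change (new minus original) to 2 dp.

Original: g = 0.5664, ΔT = 2.35/(1−0.5664) = 5.4197 K.
Without cloud: g' = 0.523, ΔT' = 2.35/(1−0.523) = 4.9266 K.
Change = 4.9266 − 5.4197 = -0.49 K.

-0.49 K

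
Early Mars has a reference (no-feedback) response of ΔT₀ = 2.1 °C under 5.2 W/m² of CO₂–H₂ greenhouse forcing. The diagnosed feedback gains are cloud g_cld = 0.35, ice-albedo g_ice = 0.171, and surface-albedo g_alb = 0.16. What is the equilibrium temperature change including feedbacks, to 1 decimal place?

Total gain g = 0.35 + 0.171 + 0.16 = 0.681.
Amplification A = 1/(1 − 0.681) = 3.135.
ΔT = 2.1 × 3.135 = 6.6 °C.

6.6 °C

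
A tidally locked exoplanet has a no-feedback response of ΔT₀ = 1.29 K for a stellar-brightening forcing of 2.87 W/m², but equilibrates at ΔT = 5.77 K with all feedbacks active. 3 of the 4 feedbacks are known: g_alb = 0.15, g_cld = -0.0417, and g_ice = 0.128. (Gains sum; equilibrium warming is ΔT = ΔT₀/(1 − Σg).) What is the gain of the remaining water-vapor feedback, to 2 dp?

0.54

Amplification A = ΔT/ΔT₀ = 5.77/1.29 = 4.473.
Total gain g = 1 − 1/A = 1 − 1/4.473 = 0.7764.
Known gains sum to 0.15 − 0.0417 + 0.128 = 0.2363.
g_wv = 0.7764 − 0.2363 = 0.54.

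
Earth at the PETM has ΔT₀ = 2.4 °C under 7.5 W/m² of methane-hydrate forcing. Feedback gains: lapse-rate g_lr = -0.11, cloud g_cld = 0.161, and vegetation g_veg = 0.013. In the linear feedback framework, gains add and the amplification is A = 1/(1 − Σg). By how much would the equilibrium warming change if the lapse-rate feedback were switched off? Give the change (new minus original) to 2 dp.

Original: g = 0.064, ΔT = 2.4/(1−0.064) = 2.5641 °C.
Without lapse-rate: g' = 0.174, ΔT' = 2.4/(1−0.174) = 2.9056 °C.
Change = 2.9056 − 2.5641 = 0.34 °C.

0.34 °C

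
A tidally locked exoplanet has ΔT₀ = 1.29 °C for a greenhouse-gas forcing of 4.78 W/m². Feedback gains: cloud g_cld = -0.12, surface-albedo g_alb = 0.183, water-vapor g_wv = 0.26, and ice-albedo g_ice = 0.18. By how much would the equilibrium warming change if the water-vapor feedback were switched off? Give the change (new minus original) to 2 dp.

Original: g = 0.503, ΔT = 1.29/(1−0.503) = 2.5956 °C.
Without water-vapor: g' = 0.243, ΔT' = 1.29/(1−0.243) = 1.7041 °C.
Change = 1.7041 − 2.5956 = -0.89 °C.

-0.89 °C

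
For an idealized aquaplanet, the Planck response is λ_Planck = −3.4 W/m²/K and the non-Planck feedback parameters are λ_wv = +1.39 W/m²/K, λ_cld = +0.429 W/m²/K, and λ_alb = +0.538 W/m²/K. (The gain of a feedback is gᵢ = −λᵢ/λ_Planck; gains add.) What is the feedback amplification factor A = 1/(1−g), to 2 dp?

Convert to gains: g_wv = 1.39/3.4 = 0.4088; g_cld = 0.429/3.4 = 0.1262; g_alb = 0.538/3.4 = 0.1582.
Total gain g = 0.6932.
A = 1/(1 − 0.6932) = 3.26.

3.26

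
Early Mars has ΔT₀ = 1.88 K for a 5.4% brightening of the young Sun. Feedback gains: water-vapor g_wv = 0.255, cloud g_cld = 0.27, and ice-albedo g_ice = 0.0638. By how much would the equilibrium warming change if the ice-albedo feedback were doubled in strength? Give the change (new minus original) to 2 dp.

Original: g = 0.5888, ΔT = 1.88/(1−0.5888) = 4.5720 K.
With doubled ice-albedo: g' = 0.6526, ΔT' = 1.88/(1−0.6526) = 5.4116 K.
Change = 5.4116 − 4.5720 = 0.84 K.

0.84 K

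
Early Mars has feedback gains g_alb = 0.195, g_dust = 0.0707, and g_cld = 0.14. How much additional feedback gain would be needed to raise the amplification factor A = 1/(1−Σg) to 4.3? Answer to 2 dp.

0.36

Current total gain = 0.4057.
Target gain for A = 4.3: g* = 1 − 1/4.3 = 0.7674.
Additional gain needed = 0.7674 − 0.4057 = 0.36.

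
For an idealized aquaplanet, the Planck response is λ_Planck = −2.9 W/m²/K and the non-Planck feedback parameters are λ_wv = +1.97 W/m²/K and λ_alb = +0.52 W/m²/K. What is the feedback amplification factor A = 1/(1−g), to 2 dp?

7.07

Convert to gains: g_wv = 1.97/2.9 = 0.6793; g_alb = 0.52/2.9 = 0.1793.
Total gain g = 0.8586.
A = 1/(1 − 0.8586) = 7.07.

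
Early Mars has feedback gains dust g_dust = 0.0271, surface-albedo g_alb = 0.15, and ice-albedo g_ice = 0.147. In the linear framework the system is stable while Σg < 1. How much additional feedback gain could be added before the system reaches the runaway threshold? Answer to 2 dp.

Current total gain = 0.0271 + 0.15 + 0.147 = 0.3241.
Margin to runaway = 1 − 0.3241 = 0.68.

0.68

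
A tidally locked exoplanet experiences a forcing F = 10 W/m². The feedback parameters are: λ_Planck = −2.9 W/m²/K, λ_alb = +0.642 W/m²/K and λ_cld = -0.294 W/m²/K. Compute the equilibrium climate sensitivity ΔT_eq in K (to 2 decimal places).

3.92 K

Net feedback parameter λ = (−2.9) + (+0.642) + (-0.294) = -2.552 W/m²/K.
ΔT = −F/λ = −10/(-2.552) = 3.92 K.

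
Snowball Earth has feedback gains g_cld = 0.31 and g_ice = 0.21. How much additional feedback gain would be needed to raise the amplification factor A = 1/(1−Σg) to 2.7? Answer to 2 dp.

0.11

Current total gain = 0.52.
Target gain for A = 2.7: g* = 1 − 1/2.7 = 0.6296.
Additional gain needed = 0.6296 − 0.52 = 0.11.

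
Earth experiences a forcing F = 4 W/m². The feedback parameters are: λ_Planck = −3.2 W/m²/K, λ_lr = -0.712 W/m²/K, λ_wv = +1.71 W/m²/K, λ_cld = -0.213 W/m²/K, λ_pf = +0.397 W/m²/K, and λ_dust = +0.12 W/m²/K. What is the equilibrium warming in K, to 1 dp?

Net feedback parameter λ = (−3.2) + (-0.712) + (+1.71) + (-0.213) + (+0.397) + (+0.12) = -1.898 W/m²/K.
ΔT = −F/λ = −4/(-1.898) = 2.1 K.

2.1 K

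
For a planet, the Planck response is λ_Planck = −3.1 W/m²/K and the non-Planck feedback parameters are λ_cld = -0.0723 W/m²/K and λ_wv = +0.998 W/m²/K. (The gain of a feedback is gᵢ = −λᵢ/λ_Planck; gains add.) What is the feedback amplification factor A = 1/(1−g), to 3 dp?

Convert to gains: g_cld = -0.0723/3.1 = -0.02332; g_wv = 0.998/3.1 = 0.3219.
Total gain g = 0.29858.
A = 1/(1 − 0.29858) = 1.426.

1.426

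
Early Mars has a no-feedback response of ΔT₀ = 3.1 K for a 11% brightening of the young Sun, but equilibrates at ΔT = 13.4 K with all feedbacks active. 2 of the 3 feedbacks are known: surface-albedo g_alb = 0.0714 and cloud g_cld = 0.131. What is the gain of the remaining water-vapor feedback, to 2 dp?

0.57

Amplification A = ΔT/ΔT₀ = 13.4/3.1 = 4.323.
Total gain g = 1 − 1/A = 1 − 1/4.323 = 0.7687.
Known gains sum to 0.0714 + 0.131 = 0.2024.
g_wv = 0.7687 − 0.2024 = 0.57.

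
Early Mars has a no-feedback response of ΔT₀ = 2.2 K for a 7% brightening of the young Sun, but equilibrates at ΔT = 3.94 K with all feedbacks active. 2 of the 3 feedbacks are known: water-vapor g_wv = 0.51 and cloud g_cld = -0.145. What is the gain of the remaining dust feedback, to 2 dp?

Amplification A = ΔT/ΔT₀ = 3.94/2.2 = 1.791.
Total gain g = 1 − 1/A = 1 − 1/1.791 = 0.4417.
Known gains sum to 0.51 − 0.145 = 0.365.
g_dust = 0.4417 − 0.365 = 0.08.

0.08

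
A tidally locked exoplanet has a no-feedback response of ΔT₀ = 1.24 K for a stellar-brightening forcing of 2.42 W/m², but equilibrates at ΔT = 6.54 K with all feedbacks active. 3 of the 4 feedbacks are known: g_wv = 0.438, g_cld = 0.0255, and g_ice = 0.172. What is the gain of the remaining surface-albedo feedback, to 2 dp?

0.17

Amplification A = ΔT/ΔT₀ = 6.54/1.24 = 5.274.
Total gain g = 1 − 1/A = 1 − 1/5.274 = 0.8104.
Known gains sum to 0.438 + 0.0255 + 0.172 = 0.6355.
g_alb = 0.8104 − 0.6355 = 0.17.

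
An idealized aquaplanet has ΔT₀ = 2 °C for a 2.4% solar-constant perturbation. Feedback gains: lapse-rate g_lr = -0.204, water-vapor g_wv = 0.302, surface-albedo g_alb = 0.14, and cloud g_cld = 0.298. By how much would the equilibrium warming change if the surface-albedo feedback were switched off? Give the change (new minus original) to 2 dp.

Original: g = 0.536, ΔT = 2/(1−0.536) = 4.3103 °C.
Without surface-albedo: g' = 0.396, ΔT' = 2/(1−0.396) = 3.3113 °C.
Change = 3.3113 − 4.3103 = -1.00 °C.

-1.00 °C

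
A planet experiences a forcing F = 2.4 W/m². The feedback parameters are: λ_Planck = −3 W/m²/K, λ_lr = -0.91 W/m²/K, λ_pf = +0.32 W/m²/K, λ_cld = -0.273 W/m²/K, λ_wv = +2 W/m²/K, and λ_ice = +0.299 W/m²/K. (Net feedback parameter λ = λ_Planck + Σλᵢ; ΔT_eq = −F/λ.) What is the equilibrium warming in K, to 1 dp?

Net feedback parameter λ = (−3) + (-0.91) + (+0.32) + (-0.273) + (+2) + (+0.299) = -1.564 W/m²/K.
ΔT = −F/λ = −2.4/(-1.564) = 1.5 K.

1.5 K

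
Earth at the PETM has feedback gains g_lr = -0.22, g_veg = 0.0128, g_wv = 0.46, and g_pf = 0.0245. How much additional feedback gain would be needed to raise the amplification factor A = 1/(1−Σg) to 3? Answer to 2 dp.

0.39

Current total gain = 0.2773.
Target gain for A = 3: g* = 1 − 1/3 = 0.6667.
Additional gain needed = 0.6667 − 0.2773 = 0.39.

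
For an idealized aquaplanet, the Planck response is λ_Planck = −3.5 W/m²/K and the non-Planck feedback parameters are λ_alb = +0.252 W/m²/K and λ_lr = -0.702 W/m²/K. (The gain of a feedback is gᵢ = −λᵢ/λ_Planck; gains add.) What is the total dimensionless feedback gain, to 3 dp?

Convert to gains: g_alb = 0.252/3.5 = 0.072; g_lr = -0.702/3.5 = -0.2006.
Total gain g = -0.1286.

-0.129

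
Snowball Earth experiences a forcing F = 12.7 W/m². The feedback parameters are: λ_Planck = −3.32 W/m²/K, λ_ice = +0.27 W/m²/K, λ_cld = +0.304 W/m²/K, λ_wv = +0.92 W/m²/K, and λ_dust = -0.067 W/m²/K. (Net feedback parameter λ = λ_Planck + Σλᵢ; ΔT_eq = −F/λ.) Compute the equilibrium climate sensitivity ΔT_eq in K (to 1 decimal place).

6.7 K

Net feedback parameter λ = (−3.32) + (+0.27) + (+0.304) + (+0.92) + (-0.067) = -1.893 W/m²/K.
ΔT = −F/λ = −12.7/(-1.893) = 6.7 K.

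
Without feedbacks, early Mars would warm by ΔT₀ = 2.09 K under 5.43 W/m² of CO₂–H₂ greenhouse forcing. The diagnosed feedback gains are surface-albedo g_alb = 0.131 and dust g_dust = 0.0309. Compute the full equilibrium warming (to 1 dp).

Total gain g = 0.131 + 0.0309 = 0.1619.
Amplification A = 1/(1 − 0.1619) = 1.193.
ΔT = 2.09 × 1.193 = 2.5 K.

2.5 K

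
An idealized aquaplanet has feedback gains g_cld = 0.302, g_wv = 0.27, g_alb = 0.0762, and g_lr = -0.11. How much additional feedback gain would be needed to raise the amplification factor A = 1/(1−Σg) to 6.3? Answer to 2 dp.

Current total gain = 0.5382.
Target gain for A = 6.3: g* = 1 − 1/6.3 = 0.8413.
Additional gain needed = 0.8413 − 0.5382 = 0.30.

0.30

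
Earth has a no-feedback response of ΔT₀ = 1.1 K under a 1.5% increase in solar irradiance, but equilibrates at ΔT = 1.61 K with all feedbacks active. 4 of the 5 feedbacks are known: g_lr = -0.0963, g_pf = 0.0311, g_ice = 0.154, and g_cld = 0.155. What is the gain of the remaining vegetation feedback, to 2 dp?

Amplification A = ΔT/ΔT₀ = 1.61/1.1 = 1.464.
Total gain g = 1 − 1/A = 1 − 1/1.464 = 0.3169.
Known gains sum to -0.0963 + 0.0311 + 0.154 + 0.155 = 0.2438.
g_veg = 0.3169 − 0.2438 = 0.07.

0.07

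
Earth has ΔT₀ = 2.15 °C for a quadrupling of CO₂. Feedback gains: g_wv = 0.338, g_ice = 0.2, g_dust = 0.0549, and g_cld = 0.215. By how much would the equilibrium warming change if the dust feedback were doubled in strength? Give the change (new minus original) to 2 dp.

4.48 °C

Original: g = 0.8079, ΔT = 2.15/(1−0.8079) = 11.1921 °C.
With doubled dust: g' = 0.8628, ΔT' = 2.15/(1−0.8628) = 15.6706 °C.
Change = 15.6706 − 11.1921 = 4.48 °C.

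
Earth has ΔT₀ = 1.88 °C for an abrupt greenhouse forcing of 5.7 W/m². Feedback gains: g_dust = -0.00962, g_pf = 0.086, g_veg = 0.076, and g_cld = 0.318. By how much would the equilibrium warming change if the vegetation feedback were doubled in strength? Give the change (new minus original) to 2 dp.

Original: g = 0.47038, ΔT = 1.88/(1−0.47038) = 3.5497 °C.
With doubled vegetation: g' = 0.54638, ΔT' = 1.88/(1−0.54638) = 4.1444 °C.
Change = 4.1444 − 3.5497 = 0.59 °C.

0.59 °C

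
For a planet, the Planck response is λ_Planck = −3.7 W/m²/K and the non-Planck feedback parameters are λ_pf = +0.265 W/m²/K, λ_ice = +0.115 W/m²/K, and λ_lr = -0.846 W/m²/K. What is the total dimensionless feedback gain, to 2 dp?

-0.13

Convert to gains: g_pf = 0.265/3.7 = 0.07162; g_ice = 0.115/3.7 = 0.03108; g_lr = -0.846/3.7 = -0.2286.
Total gain g = -0.1259.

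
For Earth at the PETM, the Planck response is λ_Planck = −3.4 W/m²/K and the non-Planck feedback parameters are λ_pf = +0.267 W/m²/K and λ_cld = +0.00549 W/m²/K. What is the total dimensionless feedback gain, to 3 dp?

0.080

Convert to gains: g_pf = 0.267/3.4 = 0.07853; g_cld = 0.00549/3.4 = 0.001615.
Total gain g = 0.080145.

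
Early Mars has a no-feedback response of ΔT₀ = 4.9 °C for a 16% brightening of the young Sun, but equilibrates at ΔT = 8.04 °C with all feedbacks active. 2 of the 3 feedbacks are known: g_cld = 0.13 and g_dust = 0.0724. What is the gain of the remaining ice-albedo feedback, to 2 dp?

0.19

Amplification A = ΔT/ΔT₀ = 8.04/4.9 = 1.641.
Total gain g = 1 − 1/A = 1 − 1/1.641 = 0.3906.
Known gains sum to 0.13 + 0.0724 = 0.2024.
g_ice = 0.3906 − 0.2024 = 0.19.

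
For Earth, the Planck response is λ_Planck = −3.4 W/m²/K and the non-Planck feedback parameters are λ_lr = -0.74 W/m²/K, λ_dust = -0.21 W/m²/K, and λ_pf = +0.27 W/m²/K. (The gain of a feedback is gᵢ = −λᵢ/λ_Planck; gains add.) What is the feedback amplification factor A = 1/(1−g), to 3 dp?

Convert to gains: g_lr = -0.74/3.4 = -0.2176; g_dust = -0.21/3.4 = -0.06176; g_pf = 0.27/3.4 = 0.07941.
Total gain g = -0.19995.
A = 1/(1 + 0.19995) = 0.833.

0.833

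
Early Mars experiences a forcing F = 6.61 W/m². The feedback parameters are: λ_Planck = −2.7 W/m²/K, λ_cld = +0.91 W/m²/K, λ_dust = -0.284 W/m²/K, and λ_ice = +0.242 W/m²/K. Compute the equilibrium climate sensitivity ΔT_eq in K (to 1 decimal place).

3.6 K

Net feedback parameter λ = (−2.7) + (+0.91) + (-0.284) + (+0.242) = -1.832 W/m²/K.
ΔT = −F/λ = −6.61/(-1.832) = 3.6 K.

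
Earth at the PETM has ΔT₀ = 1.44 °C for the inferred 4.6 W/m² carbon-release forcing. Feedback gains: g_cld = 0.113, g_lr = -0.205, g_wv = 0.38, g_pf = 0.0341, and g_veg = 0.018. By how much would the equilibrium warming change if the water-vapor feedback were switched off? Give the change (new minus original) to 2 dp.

-0.80 °C

Original: g = 0.3401, ΔT = 1.44/(1−0.3401) = 2.1821 °C.
Without water-vapor: g' = -0.0399, ΔT' = 1.44/(1+0.0399) = 1.3847 °C.
Change = 1.3847 − 2.1821 = -0.80 °C.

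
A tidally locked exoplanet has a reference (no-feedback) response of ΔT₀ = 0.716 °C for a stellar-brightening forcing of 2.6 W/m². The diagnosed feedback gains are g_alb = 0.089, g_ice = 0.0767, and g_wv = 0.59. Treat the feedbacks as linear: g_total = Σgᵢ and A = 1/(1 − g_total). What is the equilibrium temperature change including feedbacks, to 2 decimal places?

2.93 °C

Total gain g = 0.089 + 0.0767 + 0.59 = 0.7557.
Amplification A = 1/(1 − 0.7557) = 4.093.
ΔT = 0.716 × 4.093 = 2.93 °C.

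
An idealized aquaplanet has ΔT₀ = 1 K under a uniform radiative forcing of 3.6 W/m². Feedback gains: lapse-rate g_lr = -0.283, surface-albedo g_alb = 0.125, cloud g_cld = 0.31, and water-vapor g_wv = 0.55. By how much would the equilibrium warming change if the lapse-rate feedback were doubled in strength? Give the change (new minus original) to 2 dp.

Original: g = 0.702, ΔT = 1/(1−0.702) = 3.3557 K.
With doubled lapse-rate: g' = 0.419, ΔT' = 1/(1−0.419) = 1.7212 K.
Change = 1.7212 − 3.3557 = -1.63 K.

-1.63 K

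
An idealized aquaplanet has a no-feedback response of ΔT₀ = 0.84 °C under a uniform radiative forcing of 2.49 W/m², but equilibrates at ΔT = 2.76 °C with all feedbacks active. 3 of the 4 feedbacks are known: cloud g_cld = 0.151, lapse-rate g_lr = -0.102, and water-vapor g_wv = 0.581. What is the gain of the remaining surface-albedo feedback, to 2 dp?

0.07

Amplification A = ΔT/ΔT₀ = 2.76/0.84 = 3.286.
Total gain g = 1 − 1/A = 1 − 1/3.286 = 0.6957.
Known gains sum to 0.151 − 0.102 + 0.581 = 0.63.
g_alb = 0.6957 − 0.63 = 0.07.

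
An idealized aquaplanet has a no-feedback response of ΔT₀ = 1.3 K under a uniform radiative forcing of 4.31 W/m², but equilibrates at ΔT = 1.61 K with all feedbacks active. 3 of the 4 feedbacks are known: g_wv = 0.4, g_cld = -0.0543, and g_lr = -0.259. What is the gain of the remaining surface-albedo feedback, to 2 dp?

0.11

Amplification A = ΔT/ΔT₀ = 1.61/1.3 = 1.238.
Total gain g = 1 − 1/A = 1 − 1/1.238 = 0.1922.
Known gains sum to 0.4 − 0.0543 − 0.259 = 0.0867.
g_alb = 0.1922 − 0.0867 = 0.11.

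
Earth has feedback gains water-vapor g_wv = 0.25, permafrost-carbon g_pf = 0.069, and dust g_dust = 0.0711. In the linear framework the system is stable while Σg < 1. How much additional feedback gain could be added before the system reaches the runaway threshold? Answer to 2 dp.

Current total gain = 0.25 + 0.069 + 0.0711 = 0.3901.
Margin to runaway = 1 − 0.3901 = 0.61.

0.61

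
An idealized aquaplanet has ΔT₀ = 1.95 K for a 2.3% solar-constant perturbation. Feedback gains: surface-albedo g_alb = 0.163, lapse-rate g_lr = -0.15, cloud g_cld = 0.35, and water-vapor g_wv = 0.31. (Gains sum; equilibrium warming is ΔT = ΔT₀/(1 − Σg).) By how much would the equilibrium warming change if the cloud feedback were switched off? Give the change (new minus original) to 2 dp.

-3.08 K

Original: g = 0.673, ΔT = 1.95/(1−0.673) = 5.9633 K.
Without cloud: g' = 0.323, ΔT' = 1.95/(1−0.323) = 2.8804 K.
Change = 2.8804 − 5.9633 = -3.08 K.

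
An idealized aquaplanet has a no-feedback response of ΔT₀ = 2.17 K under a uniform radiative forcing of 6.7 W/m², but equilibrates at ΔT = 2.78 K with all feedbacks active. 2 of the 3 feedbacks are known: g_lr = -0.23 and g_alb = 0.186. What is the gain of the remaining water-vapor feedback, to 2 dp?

Amplification A = ΔT/ΔT₀ = 2.78/2.17 = 1.281.
Total gain g = 1 − 1/A = 1 − 1/1.281 = 0.2194.
Known gains sum to -0.23 + 0.186 = -0.044.
g_wv = 0.2194 + 0.044 = 0.26.

0.26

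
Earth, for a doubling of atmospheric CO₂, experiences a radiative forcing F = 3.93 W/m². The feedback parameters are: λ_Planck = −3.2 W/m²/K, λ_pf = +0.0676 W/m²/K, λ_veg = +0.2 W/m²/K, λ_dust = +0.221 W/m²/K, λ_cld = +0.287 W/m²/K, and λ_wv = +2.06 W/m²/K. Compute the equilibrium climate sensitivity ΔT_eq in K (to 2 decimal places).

10.78 K

Net feedback parameter λ = (−3.2) + (+0.0676) + (+0.2) + (+0.221) + (+0.287) + (+2.06) = -0.3644 W/m²/K.
ΔT = −F/λ = −3.93/(-0.3644) = 10.78 K.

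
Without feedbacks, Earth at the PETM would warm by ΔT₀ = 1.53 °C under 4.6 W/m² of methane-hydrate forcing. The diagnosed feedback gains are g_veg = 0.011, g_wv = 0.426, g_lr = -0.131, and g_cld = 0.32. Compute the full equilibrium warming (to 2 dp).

Total gain g = 0.011 + 0.426 − 0.131 + 0.32 = 0.626.
Amplification A = 1/(1 − 0.626) = 2.674.
ΔT = 1.53 × 2.674 = 4.09 °C.

4.09 °C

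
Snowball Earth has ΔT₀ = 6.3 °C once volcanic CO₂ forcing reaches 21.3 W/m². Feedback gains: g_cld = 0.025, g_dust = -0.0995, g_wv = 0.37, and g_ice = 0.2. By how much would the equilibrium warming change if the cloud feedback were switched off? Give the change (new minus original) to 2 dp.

Original: g = 0.4955, ΔT = 6.3/(1−0.4955) = 12.4876 °C.
Without cloud: g' = 0.4705, ΔT' = 6.3/(1−0.4705) = 11.8980 °C.
Change = 11.8980 − 12.4876 = -0.59 °C.

-0.59 °C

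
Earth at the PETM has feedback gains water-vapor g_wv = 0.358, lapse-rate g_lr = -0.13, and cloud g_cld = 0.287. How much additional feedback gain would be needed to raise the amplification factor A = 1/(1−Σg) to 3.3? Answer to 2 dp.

0.18

Current total gain = 0.515.
Target gain for A = 3.3: g* = 1 − 1/3.3 = 0.697.
Additional gain needed = 0.697 − 0.515 = 0.18.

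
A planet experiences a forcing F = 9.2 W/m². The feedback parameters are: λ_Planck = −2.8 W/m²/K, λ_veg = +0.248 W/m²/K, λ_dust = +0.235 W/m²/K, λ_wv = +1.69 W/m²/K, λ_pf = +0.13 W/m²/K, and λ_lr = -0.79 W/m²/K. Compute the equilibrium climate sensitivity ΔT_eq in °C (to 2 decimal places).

Net feedback parameter λ = (−2.8) + (+0.248) + (+0.235) + (+1.69) + (+0.13) + (-0.79) = -1.287 W/m²/K.
ΔT = −F/λ = −9.2/(-1.287) = 7.15 °C.

7.15 °C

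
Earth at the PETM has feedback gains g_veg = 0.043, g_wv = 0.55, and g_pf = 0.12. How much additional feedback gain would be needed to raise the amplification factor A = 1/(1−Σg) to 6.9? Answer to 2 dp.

Current total gain = 0.713.
Target gain for A = 6.9: g* = 1 − 1/6.9 = 0.8551.
Additional gain needed = 0.8551 − 0.713 = 0.14.

0.14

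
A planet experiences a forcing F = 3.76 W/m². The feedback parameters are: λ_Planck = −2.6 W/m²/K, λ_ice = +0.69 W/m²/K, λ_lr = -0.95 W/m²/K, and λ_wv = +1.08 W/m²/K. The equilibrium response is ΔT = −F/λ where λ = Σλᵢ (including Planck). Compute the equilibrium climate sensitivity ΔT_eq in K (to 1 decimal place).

Net feedback parameter λ = (−2.6) + (+0.69) + (-0.95) + (+1.08) = -1.78 W/m²/K.
ΔT = −F/λ = −3.76/(-1.78) = 2.1 K.

2.1 K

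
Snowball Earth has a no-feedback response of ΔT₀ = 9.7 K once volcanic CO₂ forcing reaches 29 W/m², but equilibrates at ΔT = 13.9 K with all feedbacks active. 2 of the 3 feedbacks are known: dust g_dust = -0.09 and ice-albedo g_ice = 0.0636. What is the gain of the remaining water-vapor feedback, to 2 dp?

Amplification A = ΔT/ΔT₀ = 13.9/9.7 = 1.433.
Total gain g = 1 − 1/A = 1 − 1/1.433 = 0.3022.
Known gains sum to -0.09 + 0.0636 = -0.0264.
g_wv = 0.3022 + 0.0264 = 0.33.

0.33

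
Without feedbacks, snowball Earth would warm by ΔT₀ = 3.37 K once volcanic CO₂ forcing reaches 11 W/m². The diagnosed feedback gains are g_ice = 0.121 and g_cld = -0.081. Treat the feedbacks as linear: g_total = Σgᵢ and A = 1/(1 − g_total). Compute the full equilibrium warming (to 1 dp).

3.5 K

Total gain g = 0.121 − 0.081 = 0.04.
Amplification A = 1/(1 − 0.04) = 1.042.
ΔT = 3.37 × 1.042 = 3.5 K.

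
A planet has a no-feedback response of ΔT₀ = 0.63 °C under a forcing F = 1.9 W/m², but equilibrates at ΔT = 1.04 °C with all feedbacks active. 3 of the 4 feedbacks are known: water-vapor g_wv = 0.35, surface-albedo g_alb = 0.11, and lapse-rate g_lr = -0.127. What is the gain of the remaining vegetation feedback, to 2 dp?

0.06

Amplification A = ΔT/ΔT₀ = 1.04/0.63 = 1.651.
Total gain g = 1 − 1/A = 1 − 1/1.651 = 0.3943.
Known gains sum to 0.35 + 0.11 − 0.127 = 0.333.
g_veg = 0.3943 − 0.333 = 0.06.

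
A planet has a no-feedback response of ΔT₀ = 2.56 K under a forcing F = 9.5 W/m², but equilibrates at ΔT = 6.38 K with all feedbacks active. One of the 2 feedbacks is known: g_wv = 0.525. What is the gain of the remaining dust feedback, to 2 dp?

Amplification A = ΔT/ΔT₀ = 6.38/2.56 = 2.492.
Total gain g = 1 − 1/A = 1 − 1/2.492 = 0.5987.
The known gain is 0.525.
g_dust = 0.5987 − 0.525 = 0.07.

0.07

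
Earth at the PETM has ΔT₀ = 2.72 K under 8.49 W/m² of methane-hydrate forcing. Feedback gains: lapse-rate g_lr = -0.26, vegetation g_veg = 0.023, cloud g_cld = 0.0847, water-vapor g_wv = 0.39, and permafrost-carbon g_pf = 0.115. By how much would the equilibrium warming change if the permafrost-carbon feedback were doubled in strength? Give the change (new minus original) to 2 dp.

Original: g = 0.3527, ΔT = 2.72/(1−0.3527) = 4.2021 K.
With doubled permafrost-carbon: g' = 0.4677, ΔT' = 2.72/(1−0.4677) = 5.1099 K.
Change = 5.1099 − 4.2021 = 0.91 K.

0.91 K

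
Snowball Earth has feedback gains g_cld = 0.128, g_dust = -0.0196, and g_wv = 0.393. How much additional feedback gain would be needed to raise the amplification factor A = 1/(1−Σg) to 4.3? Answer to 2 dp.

0.27

Current total gain = 0.5014.
Target gain for A = 4.3: g* = 1 − 1/4.3 = 0.7674.
Additional gain needed = 0.7674 − 0.5014 = 0.27.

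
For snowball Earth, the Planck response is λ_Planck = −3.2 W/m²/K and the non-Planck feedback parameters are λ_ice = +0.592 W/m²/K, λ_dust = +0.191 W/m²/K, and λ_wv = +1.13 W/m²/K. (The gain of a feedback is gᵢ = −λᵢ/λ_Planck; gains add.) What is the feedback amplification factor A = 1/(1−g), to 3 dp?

Convert to gains: g_ice = 0.592/3.2 = 0.185; g_dust = 0.191/3.2 = 0.05969; g_wv = 1.13/3.2 = 0.3531.
Total gain g = 0.59779.
A = 1/(1 − 0.59779) = 2.486.

2.486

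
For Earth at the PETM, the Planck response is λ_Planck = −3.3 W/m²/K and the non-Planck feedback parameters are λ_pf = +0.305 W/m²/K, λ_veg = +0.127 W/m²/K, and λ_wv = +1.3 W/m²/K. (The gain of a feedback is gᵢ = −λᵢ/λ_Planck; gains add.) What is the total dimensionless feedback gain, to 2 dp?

0.52

Convert to gains: g_pf = 0.305/3.3 = 0.09242; g_veg = 0.127/3.3 = 0.03848; g_wv = 1.3/3.3 = 0.3939.
Total gain g = 0.5248.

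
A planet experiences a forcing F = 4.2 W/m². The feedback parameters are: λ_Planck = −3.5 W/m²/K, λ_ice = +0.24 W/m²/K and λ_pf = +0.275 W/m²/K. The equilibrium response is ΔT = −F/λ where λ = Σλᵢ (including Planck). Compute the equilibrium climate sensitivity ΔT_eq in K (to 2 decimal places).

Net feedback parameter λ = (−3.5) + (+0.24) + (+0.275) = -2.985 W/m²/K.
ΔT = −F/λ = −4.2/(-2.985) = 1.41 K.

1.41 K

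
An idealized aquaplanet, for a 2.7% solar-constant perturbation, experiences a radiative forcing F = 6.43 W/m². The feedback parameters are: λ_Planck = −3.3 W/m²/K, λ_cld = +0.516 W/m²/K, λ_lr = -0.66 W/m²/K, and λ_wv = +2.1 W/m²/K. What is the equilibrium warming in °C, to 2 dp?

4.78 °C

Net feedback parameter λ = (−3.3) + (+0.516) + (-0.66) + (+2.1) = -1.344 W/m²/K.
ΔT = −F/λ = −6.43/(-1.344) = 4.78 °C.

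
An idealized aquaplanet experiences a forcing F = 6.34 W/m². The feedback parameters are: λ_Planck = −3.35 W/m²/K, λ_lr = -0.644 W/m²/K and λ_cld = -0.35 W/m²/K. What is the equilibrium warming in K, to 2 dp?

Net feedback parameter λ = (−3.35) + (-0.644) + (-0.35) = -4.344 W/m²/K.
ΔT = −F/λ = −6.34/(-4.344) = 1.46 K.

1.46 K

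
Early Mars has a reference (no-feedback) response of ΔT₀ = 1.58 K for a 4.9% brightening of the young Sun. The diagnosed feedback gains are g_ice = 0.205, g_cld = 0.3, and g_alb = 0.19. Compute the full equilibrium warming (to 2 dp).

Total gain g = 0.205 + 0.3 + 0.19 = 0.695.
Amplification A = 1/(1 − 0.695) = 3.279.
ΔT = 1.58 × 3.279 = 5.18 K.

5.18 K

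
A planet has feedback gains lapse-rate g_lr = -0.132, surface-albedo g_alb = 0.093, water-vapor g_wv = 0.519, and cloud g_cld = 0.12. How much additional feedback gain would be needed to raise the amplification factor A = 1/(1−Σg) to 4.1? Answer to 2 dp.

0.16

Current total gain = 0.6.
Target gain for A = 4.1: g* = 1 − 1/4.1 = 0.7561.
Additional gain needed = 0.7561 − 0.6 = 0.16.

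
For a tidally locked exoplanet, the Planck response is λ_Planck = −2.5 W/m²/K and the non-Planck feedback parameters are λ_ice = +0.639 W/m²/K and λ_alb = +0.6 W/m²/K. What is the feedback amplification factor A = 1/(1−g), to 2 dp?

Convert to gains: g_ice = 0.639/2.5 = 0.2556; g_alb = 0.6/2.5 = 0.24.
Total gain g = 0.4956.
A = 1/(1 − 0.4956) = 1.98.

1.98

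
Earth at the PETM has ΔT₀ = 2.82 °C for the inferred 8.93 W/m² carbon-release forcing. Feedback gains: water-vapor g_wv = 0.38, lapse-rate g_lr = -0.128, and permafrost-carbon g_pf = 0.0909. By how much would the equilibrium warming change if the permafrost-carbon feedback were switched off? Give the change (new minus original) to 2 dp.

Original: g = 0.3429, ΔT = 2.82/(1−0.3429) = 4.2916 °C.
Without permafrost-carbon: g' = 0.252, ΔT' = 2.82/(1−0.252) = 3.7701 °C.
Change = 3.7701 − 4.2916 = -0.52 °C.

-0.52 °C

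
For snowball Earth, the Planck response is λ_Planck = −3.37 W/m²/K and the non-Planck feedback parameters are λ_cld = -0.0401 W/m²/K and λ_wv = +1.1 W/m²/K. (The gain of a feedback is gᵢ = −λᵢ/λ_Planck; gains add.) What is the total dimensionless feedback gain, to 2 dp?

Convert to gains: g_cld = -0.0401/3.37 = -0.0119; g_wv = 1.1/3.37 = 0.3264.
Total gain g = 0.3145.

0.31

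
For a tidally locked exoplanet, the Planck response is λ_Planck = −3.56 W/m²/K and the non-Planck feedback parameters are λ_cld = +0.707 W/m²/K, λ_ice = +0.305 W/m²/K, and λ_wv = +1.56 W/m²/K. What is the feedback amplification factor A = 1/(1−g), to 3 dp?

Convert to gains: g_cld = 0.707/3.56 = 0.1986; g_ice = 0.305/3.56 = 0.08567; g_wv = 1.56/3.56 = 0.4382.
Total gain g = 0.72247.
A = 1/(1 − 0.72247) = 3.603.

3.603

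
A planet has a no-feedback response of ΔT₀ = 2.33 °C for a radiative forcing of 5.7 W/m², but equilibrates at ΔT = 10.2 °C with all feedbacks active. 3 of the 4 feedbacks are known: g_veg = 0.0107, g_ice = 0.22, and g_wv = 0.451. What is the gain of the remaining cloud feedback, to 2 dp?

0.09

Amplification A = ΔT/ΔT₀ = 10.2/2.33 = 4.378.
Total gain g = 1 − 1/A = 1 − 1/4.378 = 0.7716.
Known gains sum to 0.0107 + 0.22 + 0.451 = 0.6817.
g_cld = 0.7716 − 0.6817 = 0.09.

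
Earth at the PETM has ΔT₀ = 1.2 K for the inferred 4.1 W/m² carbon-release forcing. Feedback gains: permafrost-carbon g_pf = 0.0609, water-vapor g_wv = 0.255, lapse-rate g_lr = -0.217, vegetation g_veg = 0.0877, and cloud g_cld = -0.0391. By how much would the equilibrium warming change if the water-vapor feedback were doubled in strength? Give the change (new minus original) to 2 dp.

0.60 K

Original: g = 0.1475, ΔT = 1.2/(1−0.1475) = 1.4076 K.
With doubled water-vapor: g' = 0.4025, ΔT' = 1.2/(1−0.4025) = 2.0084 K.
Change = 2.0084 − 1.4076 = 0.60 K.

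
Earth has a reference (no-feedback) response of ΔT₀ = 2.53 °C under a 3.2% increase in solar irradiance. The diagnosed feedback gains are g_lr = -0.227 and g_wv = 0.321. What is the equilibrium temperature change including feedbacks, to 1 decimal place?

2.8 °C

Total gain g = -0.227 + 0.321 = 0.094.
Amplification A = 1/(1 − 0.094) = 1.104.
ΔT = 2.53 × 1.104 = 2.8 °C.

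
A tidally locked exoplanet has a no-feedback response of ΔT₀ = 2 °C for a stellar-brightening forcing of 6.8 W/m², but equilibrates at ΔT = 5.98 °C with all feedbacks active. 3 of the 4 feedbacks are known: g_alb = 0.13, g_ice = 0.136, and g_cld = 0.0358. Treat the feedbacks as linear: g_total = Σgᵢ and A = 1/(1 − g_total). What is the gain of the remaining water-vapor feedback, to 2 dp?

Amplification A = ΔT/ΔT₀ = 5.98/2 = 2.99.
Total gain g = 1 − 1/A = 1 − 1/2.99 = 0.6656.
Known gains sum to 0.13 + 0.136 + 0.0358 = 0.3018.
g_wv = 0.6656 − 0.3018 = 0.36.

0.36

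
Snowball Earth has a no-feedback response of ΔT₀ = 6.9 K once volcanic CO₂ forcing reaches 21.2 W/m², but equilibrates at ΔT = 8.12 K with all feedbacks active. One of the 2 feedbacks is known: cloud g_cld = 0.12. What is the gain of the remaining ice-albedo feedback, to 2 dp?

0.03

Amplification A = ΔT/ΔT₀ = 8.12/6.9 = 1.177.
Total gain g = 1 − 1/A = 1 − 1/1.177 = 0.1504.
The known gain is 0.12.
g_ice = 0.1504 − 0.12 = 0.03.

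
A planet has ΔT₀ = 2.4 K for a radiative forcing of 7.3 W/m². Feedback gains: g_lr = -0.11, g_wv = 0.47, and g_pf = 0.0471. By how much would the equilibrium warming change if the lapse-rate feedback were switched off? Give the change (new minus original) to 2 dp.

0.92 K

Original: g = 0.4071, ΔT = 2.4/(1−0.4071) = 4.0479 K.
Without lapse-rate: g' = 0.5171, ΔT' = 2.4/(1−0.5171) = 4.9700 K.
Change = 4.9700 − 4.0479 = 0.92 K.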